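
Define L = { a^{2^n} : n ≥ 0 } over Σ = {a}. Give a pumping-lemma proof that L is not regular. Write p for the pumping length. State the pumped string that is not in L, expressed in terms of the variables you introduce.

Suppose for contradiction that L is regular, and let p be the pumping length.
Take w = a^{2^p} ∈ L with |w| = 2^p ≥ p.
Write w = xyz as guaranteed by the lemma, with |xy| ≤ p and |y| ≥ 1.
Then y = a^k for some k with 1 ≤ k ≤ p.
Pump with i = 2: xy^2z = a^{2^p+k}. Since 1 ≤ k ≤ p < 2^p, we have 2^p < 2^p+k < 2^{p+1}, so 2^p+k is not a power of 2. So xy^2z ∉ L.
This contradicts the pumping lemma, so L is not regular.

a^{2^p+k}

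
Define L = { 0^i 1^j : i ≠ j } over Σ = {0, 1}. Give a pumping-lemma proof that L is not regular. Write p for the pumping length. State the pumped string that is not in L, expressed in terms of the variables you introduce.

0^{p+p!} 1^{p+p!}

Assume L is regular; let p be its pumping constant.
Choose w = 0^p 1^{p+p!}. Since p ≠ p+p!, w ∈ L; and |w| ≥ p.
The pumping lemma gives a decomposition w = xyz where |xy| ≤ p and |y| ≥ 1.
Since the first p symbols of w are all 0's and |xy| ≤ p, y lies entirely in the leading 0-block: y = 0^k for some k with 1 ≤ k ≤ p.
Since 1 ≤ k ≤ p, k divides p!; set t = 1 + p!/k. Then xy^t z has p + (p!/k)·k = p + p! copies of 0. Now the 0-count equals the 1-count, so i ≠ j fails. So xy^t z = 0^{p+p!} 1^{p+p!} ∉ L.
This contradicts the pumping lemma, so L is not regular.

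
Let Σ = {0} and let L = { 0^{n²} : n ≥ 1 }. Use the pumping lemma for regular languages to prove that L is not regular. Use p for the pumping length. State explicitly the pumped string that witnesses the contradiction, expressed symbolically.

0^{p²+k}

Assume L is regular; let p be its pumping constant.
Take w = 0^{p²} ∈ L with |w| = p² ≥ p.
The pumping lemma gives a decomposition w = xyz where |xy| ≤ p and |y| ≥ 1.
Then y = 0^k for some k with 1 ≤ k ≤ p.
Pump with i = 2: xy^2z = 0^{p²+k}. Since 1 ≤ k ≤ p, p² < p²+k ≤ p²+p < (p+1)², so p²+k lies strictly between consecutive squares and is not a perfect square. So xy^2z ∉ L.
This is a contradiction; hence L is not regular.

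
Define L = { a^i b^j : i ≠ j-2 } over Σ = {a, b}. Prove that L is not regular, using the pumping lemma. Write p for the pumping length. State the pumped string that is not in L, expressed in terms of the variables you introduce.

Suppose for contradiction that L is regular, and let p be the pumping length.
Choose w = a^p b^{p+p!+2}. Since p ≠ (p+p!+2)-2 = p+p!, w ∈ L; and |w| ≥ p.
The pumping lemma gives a decomposition w = xyz where |xy| ≤ p and |y| > 0.
The first p characters of w are a's, so xy (and hence y) consists only of a's. Write y = a^k, 1 ≤ k ≤ p.
Since 1 ≤ k ≤ p, k divides p!; set t = 1 + p!/k. Then xy^t z has p + (p!/k)·k = p + p! copies of a. Now the a-count is p+p! and (b-count)-2 = (p+p!+2)-2 = p+p!, so i ≠ j-2 fails. So xy^t z = a^{p+p!} b^{p+p!+2} ∉ L.
This contradicts the pumping lemma, so L is not regular.

a^{p+p!} b^{p+p!+2}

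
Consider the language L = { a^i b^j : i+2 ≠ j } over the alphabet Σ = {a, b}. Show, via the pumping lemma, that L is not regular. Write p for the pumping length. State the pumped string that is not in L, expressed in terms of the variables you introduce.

a^{p+p!} b^{p+p!+2}

Assume L is regular; let p be its pumping constant.
Choose w = a^p b^{p+p!+2}. Since p ≠ (p+p!+2)-2 = p+p!, w ∈ L; and |w| ≥ p.
The pumping lemma gives a decomposition w = xyz where |xy| ≤ p and |y| ≥ 1.
The first p characters of w are a's, so xy (and hence y) consists only of a's. Write y = a^k, 1 ≤ k ≤ p.
Since 1 ≤ k ≤ p, k divides p!; set t = 1 + p!/k. Then xy^t z has p + (p!/k)·k = p + p! copies of a. Now the a-count is p+p! and (b-count)-2 = (p+p!+2)-2 = p+p!, so i+2 ≠ j fails. So xy^t z = a^{p+p!} b^{p+p!+2} ∉ L.
This is a contradiction; hence L is not regular.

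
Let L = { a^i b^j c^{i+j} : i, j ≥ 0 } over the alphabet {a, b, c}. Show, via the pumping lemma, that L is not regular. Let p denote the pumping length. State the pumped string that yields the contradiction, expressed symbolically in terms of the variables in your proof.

Suppose for contradiction that L is regular, and let p be the pumping length.
Take w = a^p b^p c^{2p} ∈ L (with i=j=p, i+j=2p), |w| = 4p ≥ p.
Write w = xyz as guaranteed by the lemma, with |xy| ≤ p and |y| ≥ 1.
The first p characters of w are a's, so xy (and hence y) consists only of a's. Write y = a^k, 1 ≤ k ≤ p.
Consider xy^2z = a^{p+k} b^p c^{2p}. Now the a- and b-counts sum to 2p+k, but the c-count is 2p ≠ 2p+k. So xy^2z ∉ L.
This contradicts the pumping lemma, so L is not regular.

a^{p+k} b^p c^{2p}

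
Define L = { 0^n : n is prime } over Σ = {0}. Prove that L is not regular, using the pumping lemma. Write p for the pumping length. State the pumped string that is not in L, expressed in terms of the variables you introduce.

0^{q(1+k)}

Toward a contradiction, assume L is regular with pumping length p.
Let q be a prime with q ≥ p+2 (infinitely many primes exist), and take w = 0^q ∈ L with |w| = q ≥ p.
By the pumping lemma, w = xyz with |xy| ≤ p and y is nonempty.
Then y = 0^k for some k with 1 ≤ k ≤ p.
Since 1 ≤ k ≤ p, |xz| = q-k. Pump with i = q+1: |xy^{q+1}z| = (q-k)+(q+1)k = q+qk = q(1+k), which is composite (both factors ≥ 2). So xy^{q+1}z = 0^{q(1+k)} ∉ L.
This is a contradiction; hence L is not regular.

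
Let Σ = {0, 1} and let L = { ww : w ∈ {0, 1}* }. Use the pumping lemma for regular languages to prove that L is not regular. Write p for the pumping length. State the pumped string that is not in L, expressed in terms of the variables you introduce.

Assume L is regular; let p be its pumping constant.
Take w = 0^p 1^p 0^p 1^p = uu where u = 0^p1^p; then w ∈ L and |w| = 4p ≥ p.
The pumping lemma gives a decomposition w = xyz where |xy| ≤ p and |y| ≥ 1.
Because |xy| ≤ p and w begins with p copies of 0, we have y = 0^k with 1 ≤ k ≤ p.
Pump with i = 2: xy^2z = 0^{p+k} 1^p 0^p 1^p, of length 4p+k. Suppose this equals vv. The string starts with 0 and ends with 1, so v does too; thus the boundary between the two copies of v is a 1→0 transition. There is exactly one such transition, at position 2p+k, so |v| = 2p+k and |vv| = 4p+2k ≠ 4p+k since k ≥ 1. So xy^2z ∉ L.
This is a contradiction; hence L is not regular.

0^{p+k} 1^p 0^p 1^p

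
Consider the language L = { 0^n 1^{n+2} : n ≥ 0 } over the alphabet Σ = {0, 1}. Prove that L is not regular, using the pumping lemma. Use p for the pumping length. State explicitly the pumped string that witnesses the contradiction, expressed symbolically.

0^{p+k} 1^{p+2}

Assume L is regular; let p be its pumping constant.
Take w = 0^p 1^{p+2}. Then w ∈ L and |w| = 2p+2 ≥ p.
Write w = xyz as guaranteed by the lemma, with |xy| ≤ p and |y| > 0.
The first p characters of w are 0's, so xy (and hence y) consists only of 0's. Write y = 0^k, 1 ≤ k ≤ p.
Pump with i = 2: xy^2z = 0^{p+k} 1^{p+2}. For this to lie in L we would need p+2 = (p+k)+2, which forces k = 0. But k ≥ 1, so xy^2z ∉ L.
This is a contradiction; hence L is not regular.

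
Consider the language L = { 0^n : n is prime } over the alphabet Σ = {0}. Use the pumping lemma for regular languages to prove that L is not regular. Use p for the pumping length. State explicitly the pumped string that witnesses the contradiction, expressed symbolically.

Assume L is regular; let p be its pumping constant.
Let q be a prime with q ≥ p+2 (infinitely many primes exist), and take w = 0^q ∈ L with |w| = q ≥ p.
Write w = xyz as guaranteed by the lemma, with |xy| ≤ p and |y| ≥ 1.
Then y = 0^k for some k with 1 ≤ k ≤ p.
Since 1 ≤ k ≤ p, |xz| = q-k. Pump with i = q+1: |xy^{q+1}z| = (q-k)+(q+1)k = q+qk = q(1+k), which is composite (both factors ≥ 2). So xy^{q+1}z = 0^{q(1+k)} ∉ L.
Contradiction. Therefore L is not regular.

0^{q(1+k)}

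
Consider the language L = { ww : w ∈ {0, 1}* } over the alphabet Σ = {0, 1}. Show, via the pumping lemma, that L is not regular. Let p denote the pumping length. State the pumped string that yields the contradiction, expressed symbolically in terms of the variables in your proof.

0^{p+k} 1^p 0^p 1^p

Suppose for contradiction that L is regular, and let p be the pumping length.
Take w = 0^p 1^p 0^p 1^p = uu where u = 0^p1^p; then w ∈ L and |w| = 4p ≥ p.
Write w = xyz as guaranteed by the lemma, with |xy| ≤ p and |y| > 0.
Since the first p symbols of w are all 0's and |xy| ≤ p, y lies entirely in the leading 0-block: y = 0^k for some k with 1 ≤ k ≤ p.
Pump with i = 2: xy^2z = 0^{p+k} 1^p 0^p 1^p, of length 4p+k. Suppose this equals vv. The string starts with 0 and ends with 1, so v does too; thus the boundary between the two copies of v is a 1→0 transition. There is exactly one such transition, at position 2p+k, so |v| = 2p+k and |vv| = 4p+2k ≠ 4p+k since k ≥ 1. So xy^2z ∉ L.
This contradicts the pumping lemma, so L is not regular.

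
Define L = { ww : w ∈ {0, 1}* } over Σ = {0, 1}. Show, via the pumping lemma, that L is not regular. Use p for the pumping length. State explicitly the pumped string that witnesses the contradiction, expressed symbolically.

0^{p+k} 1^p 0^p 1^p

Assume L is regular; let p be its pumping constant.
Take w = 0^p 1^p 0^p 1^p = uu where u = 0^p1^p; then w ∈ L and |w| = 4p ≥ p.
Write w = xyz as guaranteed by the lemma, with |xy| ≤ p and |y| ≥ 1.
Because |xy| ≤ p and w begins with p copies of 0, we have y = 0^k with 1 ≤ k ≤ p.
Pump with i = 2: xy^2z = 0^{p+k} 1^p 0^p 1^p, of length 4p+k. Suppose this equals vv. The string starts with 0 and ends with 1, so v does too; thus the boundary between the two copies of v is a 1→0 transition. There is exactly one such transition, at position 2p+k, so |v| = 2p+k and |vv| = 4p+2k ≠ 4p+k since k ≥ 1. So xy^2z ∉ L.
This contradicts the pumping lemma, so L is not regular.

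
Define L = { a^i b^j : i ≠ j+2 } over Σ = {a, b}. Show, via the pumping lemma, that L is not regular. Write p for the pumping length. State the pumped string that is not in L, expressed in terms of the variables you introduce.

Assume L is regular; let p be its pumping constant.
Choose w = a^p b^{p+p!-2}. Since p ≠ (p+p!-2)+2 = p+p!, w ∈ L; and |w| ≥ p.
The pumping lemma gives a decomposition w = xyz where |xy| ≤ p and y is nonempty.
The first p characters of w are a's, so xy (and hence y) consists only of a's. Write y = a^k, 1 ≤ k ≤ p.
Since 1 ≤ k ≤ p, k divides p!; set t = 1 + p!/k. Then xy^t z has p + (p!/k)·k = p + p! copies of a. Now the a-count is p+p! and (b-count)+2 = (p+p!-2)+2 = p+p!, so i ≠ j+2 fails. So xy^t z = a^{p+p!} b^{p+p!-2} ∉ L.
This contradicts the pumping lemma, so L is not regular.

a^{p+p!} b^{p+p!-2}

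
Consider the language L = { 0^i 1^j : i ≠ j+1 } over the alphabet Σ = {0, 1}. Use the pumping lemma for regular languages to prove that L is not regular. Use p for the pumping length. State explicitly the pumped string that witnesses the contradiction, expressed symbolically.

0^{p+p!} 1^{p+p!-1}

Assume L is regular. Let p be the pumping length given by the pumping lemma.
Choose w = 0^p 1^{p+p!-1}. Since p ≠ (p+p!-1)+1 = p+p!, w ∈ L; and |w| ≥ p.
Write w = xyz as guaranteed by the lemma, with |xy| ≤ p and y is nonempty.
Since the first p symbols of w are all 0's and |xy| ≤ p, y lies entirely in the leading 0-block: y = 0^k for some k with 1 ≤ k ≤ p.
Since 1 ≤ k ≤ p, k divides p!; set t = 1 + p!/k. Then xy^t z has p + (p!/k)·k = p + p! copies of 0. Now the 0-count is p+p! and (1-count)+1 = (p+p!-1)+1 = p+p!, so i ≠ j+1 fails. So xy^t z = 0^{p+p!} 1^{p+p!-1} ∉ L.
This is a contradiction; hence L is not regular.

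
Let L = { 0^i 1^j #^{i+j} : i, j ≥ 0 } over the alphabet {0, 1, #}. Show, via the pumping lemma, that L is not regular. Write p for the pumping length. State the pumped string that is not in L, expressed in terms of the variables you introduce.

Toward a contradiction, assume L is regular with pumping length p.
Take w = 0^p 1^p #^{2p} ∈ L (with i=j=p, i+j=2p), |w| = 4p ≥ p.
By the pumping lemma, w = xyz with |xy| ≤ p and |y| ≥ 1.
Because |xy| ≤ p and w begins with p copies of 0, we have y = 0^k with 1 ≤ k ≤ p.
Consider xy^2z = 0^{p+k} 1^p #^{2p}. Now the 0- and 1-counts sum to 2p+k, but the #-count is 2p ≠ 2p+k. So xy^2z ∉ L.
This is a contradiction; hence L is not regular.

0^{p+k} 1^p #^{2p}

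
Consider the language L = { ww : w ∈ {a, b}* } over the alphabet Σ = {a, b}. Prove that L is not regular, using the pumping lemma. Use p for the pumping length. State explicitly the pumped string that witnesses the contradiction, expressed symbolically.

Assume L is regular. Let p be the pumping length given by the pumping lemma.
Take w = a^p b^p a^p b^p = uu where u = a^pb^p; then w ∈ L and |w| = 4p ≥ p.
By the pumping lemma, w = xyz with |xy| ≤ p and y is nonempty.
The first p characters of w are a's, so xy (and hence y) consists only of a's. Write y = a^k, 1 ≤ k ≤ p.
Pump with i = 2: xy^2z = a^{p+k} b^p a^p b^p, of length 4p+k. Suppose this equals vv. The string starts with a and ends with b, so v does too; thus the boundary between the two copies of v is a b→a transition. There is exactly one such transition, at position 2p+k, so |v| = 2p+k and |vv| = 4p+2k ≠ 4p+k since k ≥ 1. So xy^2z ∉ L.
This contradicts the pumping lemma, so L is not regular.

a^{p+k} b^p a^p b^p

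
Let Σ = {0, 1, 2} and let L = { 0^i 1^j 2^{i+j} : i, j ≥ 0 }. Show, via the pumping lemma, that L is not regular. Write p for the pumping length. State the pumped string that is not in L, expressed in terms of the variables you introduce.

Toward a contradiction, assume L is regular with pumping length p.
Take w = 0^p 1^p 2^{2p} ∈ L (with i=j=p, i+j=2p), |w| = 4p ≥ p.
Write w = xyz as guaranteed by the lemma, with |xy| ≤ p and |y| ≥ 1.
Since the first p symbols of w are all 0's and |xy| ≤ p, y lies entirely in the leading 0-block: y = 0^k for some k with 1 ≤ k ≤ p.
Consider xy^2z = 0^{p+k} 1^p 2^{2p}. Now the 0- and 1-counts sum to 2p+k, but the 2-count is 2p ≠ 2p+k. So xy^2z ∉ L.
This is a contradiction; hence L is not regular.

0^{p+k} 1^p 2^{2p}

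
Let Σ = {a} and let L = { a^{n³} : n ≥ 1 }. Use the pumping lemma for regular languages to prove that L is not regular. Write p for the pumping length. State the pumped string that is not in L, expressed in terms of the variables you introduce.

Toward a contradiction, assume L is regular with pumping length p.
Take w = a^{p³} ∈ L with |w| = p³ ≥ p.
Write w = xyz as guaranteed by the lemma, with |xy| ≤ p and |y| > 0.
Then y = a^k for some k with 1 ≤ k ≤ p.
Pump with i = 2: xy^2z = a^{p³+k}. Since 1 ≤ k ≤ p, p³ < p³+k ≤ p³+p < p³+3p²+3p+1 = (p+1)³, so p³+k is not a perfect cube. So xy^2z ∉ L.
This contradicts the pumping lemma, so L is not regular.

a^{p³+k}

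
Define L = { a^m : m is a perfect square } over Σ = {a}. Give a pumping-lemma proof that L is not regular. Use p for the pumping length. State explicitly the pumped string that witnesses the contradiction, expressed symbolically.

Toward a contradiction, assume L is regular with pumping length p.
Take w = a^{p²} ∈ L with |w| = p² ≥ p.
Write w = xyz as guaranteed by the lemma, with |xy| ≤ p and |y| ≥ 1.
Then y = a^k for some k with 1 ≤ k ≤ p.
Pump with i = 2: xy^2z = a^{p²+k}. Since 1 ≤ k ≤ p, p² < p²+k ≤ p²+p < (p+1)², so p²+k lies strictly between consecutive squares and is not a perfect square. So xy^2z ∉ L.
This contradicts the pumping lemma, so L is not regular.

a^{p²+k}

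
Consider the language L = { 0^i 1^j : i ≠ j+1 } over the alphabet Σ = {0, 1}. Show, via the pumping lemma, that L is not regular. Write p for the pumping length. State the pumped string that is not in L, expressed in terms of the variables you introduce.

0^{p+p!} 1^{p+p!-1}

Suppose for contradiction that L is regular, and let p be the pumping length.
Choose w = 0^p 1^{p+p!-1}. Since p ≠ (p+p!-1)+1 = p+p!, w ∈ L; and |w| ≥ p.
The pumping lemma gives a decomposition w = xyz where |xy| ≤ p and |y| > 0.
Because |xy| ≤ p and w begins with p copies of 0, we have y = 0^k with 1 ≤ k ≤ p.
Since 1 ≤ k ≤ p, k divides p!; set t = 1 + p!/k. Then xy^t z has p + (p!/k)·k = p + p! copies of 0. Now the 0-count is p+p! and (1-count)+1 = (p+p!-1)+1 = p+p!, so i ≠ j+1 fails. So xy^t z = 0^{p+p!} 1^{p+p!-1} ∉ L.
This is a contradiction; hence L is not regular.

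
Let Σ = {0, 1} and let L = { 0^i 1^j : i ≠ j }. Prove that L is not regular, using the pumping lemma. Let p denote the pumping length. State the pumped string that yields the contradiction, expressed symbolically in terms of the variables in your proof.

Toward a contradiction, assume L is regular with pumping length p.
Choose w = 0^p 1^{p+p!}. Since p ≠ p+p!, w ∈ L; and |w| ≥ p.
By the pumping lemma, w = xyz with |xy| ≤ p and |y| ≥ 1.
Because |xy| ≤ p and w begins with p copies of 0, we have y = 0^k with 1 ≤ k ≤ p.
Since 1 ≤ k ≤ p, k divides p!; set t = 1 + p!/k. Then xy^t z has p + (p!/k)·k = p + p! copies of 0. Now the 0-count equals the 1-count, so i ≠ j fails. So xy^t z = 0^{p+p!} 1^{p+p!} ∉ L.
This contradicts the pumping lemma, so L is not regular.

0^{p+p!} 1^{p+p!}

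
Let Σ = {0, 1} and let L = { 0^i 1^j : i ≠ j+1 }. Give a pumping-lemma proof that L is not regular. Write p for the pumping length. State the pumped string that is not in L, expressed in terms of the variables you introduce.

0^{p+p!} 1^{p+p!-1}

Suppose for contradiction that L is regular, and let p be the pumping length.
Choose w = 0^p 1^{p+p!-1}. Since p ≠ (p+p!-1)+1 = p+p!, w ∈ L; and |w| ≥ p.
By the pumping lemma, w = xyz with |xy| ≤ p and y is nonempty.
Because |xy| ≤ p and w begins with p copies of 0, we have y = 0^k with 1 ≤ k ≤ p.
Since 1 ≤ k ≤ p, k divides p!; set t = 1 + p!/k. Then xy^t z has p + (p!/k)·k = p + p! copies of 0. Now the 0-count is p+p! and (1-count)+1 = (p+p!-1)+1 = p+p!, so i ≠ j+1 fails. So xy^t z = 0^{p+p!} 1^{p+p!-1} ∉ L.
Contradiction. Therefore L is not regular.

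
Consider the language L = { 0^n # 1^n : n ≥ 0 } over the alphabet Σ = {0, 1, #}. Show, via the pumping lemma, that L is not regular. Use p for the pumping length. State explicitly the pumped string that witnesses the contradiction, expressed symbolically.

0^{p+k} # 1^p

Suppose for contradiction that L is regular, and let p be the pumping length.
Take w = 0^p # 1^p ∈ L with |w| = 2p+1 ≥ p.
Write w = xyz as guaranteed by the lemma, with |xy| ≤ p and |y| > 0.
Since the first p symbols of w are all 0's and |xy| ≤ p, y lies entirely in the leading 0-block: y = 0^k for some k with 1 ≤ k ≤ p.
Pump with i = 2: xy^2z = 0^{p+k} # 1^p, which would require p+k = p. But k ≥ 1, so xy^2z ∉ L.
This contradicts the pumping lemma, so L is not regular.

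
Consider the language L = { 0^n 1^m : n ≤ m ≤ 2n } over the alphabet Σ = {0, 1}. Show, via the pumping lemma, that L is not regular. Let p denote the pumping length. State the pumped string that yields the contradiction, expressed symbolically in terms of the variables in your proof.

Assume L is regular. Let p be the pumping length given by the pumping lemma.
Take w = 0^p 1^p ∈ L (since p ≤ p ≤ 2p), with |w| = 2p ≥ p.
Write w = xyz as guaranteed by the lemma, with |xy| ≤ p and |y| > 0.
Since the first p symbols of w are all 0's and |xy| ≤ p, y lies entirely in the leading 0-block: y = 0^k for some k with 1 ≤ k ≤ p.
Pump with i = 2: xy^2z = 0^{p+k} 1^p. Now n = p+k > p = m, so the condition n ≤ m fails. Thus xy^2z ∉ L.
This contradicts the pumping lemma, so L is not regular.

0^{p+k} 1^p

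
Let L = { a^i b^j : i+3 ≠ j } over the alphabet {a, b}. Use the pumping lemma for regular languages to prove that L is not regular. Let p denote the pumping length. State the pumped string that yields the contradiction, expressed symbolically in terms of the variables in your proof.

Toward a contradiction, assume L is regular with pumping length p.
Choose w = a^p b^{p+p!+3}. Since p ≠ (p+p!+3)-3 = p+p!, w ∈ L; and |w| ≥ p.
By the pumping lemma, w = xyz with |xy| ≤ p and y is nonempty.
Since the first p symbols of w are all a's and |xy| ≤ p, y lies entirely in the leading a-block: y = a^k for some k with 1 ≤ k ≤ p.
Since 1 ≤ k ≤ p, k divides p!; set t = 1 + p!/k. Then xy^t z has p + (p!/k)·k = p + p! copies of a. Now the a-count is p+p! and (b-count)-3 = (p+p!+3)-3 = p+p!, so i+3 ≠ j fails. So xy^t z = a^{p+p!} b^{p+p!+3} ∉ L.
Contradiction. Therefore L is not regular.

a^{p+p!} b^{p+p!+3}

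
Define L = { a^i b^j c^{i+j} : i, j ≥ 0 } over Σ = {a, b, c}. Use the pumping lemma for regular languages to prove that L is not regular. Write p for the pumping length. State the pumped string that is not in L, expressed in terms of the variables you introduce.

a^{p+k} b^p c^{2p}

Assume L is regular. Let p be the pumping length given by the pumping lemma.
Take w = a^p b^p c^{2p} ∈ L (with i=j=p, i+j=2p), |w| = 4p ≥ p.
The pumping lemma gives a decomposition w = xyz where |xy| ≤ p and y is nonempty.
Because |xy| ≤ p and w begins with p copies of a, we have y = a^k with 1 ≤ k ≤ p.
Consider xy^2z = a^{p+k} b^p c^{2p}. Now the a- and b-counts sum to 2p+k, but the c-count is 2p ≠ 2p+k. So xy^2z ∉ L.
This contradicts the pumping lemma, so L is not regular.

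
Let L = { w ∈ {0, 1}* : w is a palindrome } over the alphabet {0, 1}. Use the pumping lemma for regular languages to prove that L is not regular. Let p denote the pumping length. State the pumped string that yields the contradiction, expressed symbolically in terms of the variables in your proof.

Assume L is regular; let p be its pumping constant.
Take w = 0^p 1 0^p, a palindrome of length 2p+1 ≥ p.
The pumping lemma gives a decomposition w = xyz where |xy| ≤ p and |y| > 0.
The first p characters of w are 0's, so xy (and hence y) consists only of 0's. Write y = 0^k, 1 ≤ k ≤ p.
Pump with i = 2: xy^2z = 0^{p+k} 1 0^p. Its reverse is 0^p 1 0^{p+k}, which differs from xy^2z since k ≥ 1. So xy^2z is not a palindrome and xy^2z ∉ L.
Contradiction. Therefore L is not regular.

0^{p+k} 1 0^p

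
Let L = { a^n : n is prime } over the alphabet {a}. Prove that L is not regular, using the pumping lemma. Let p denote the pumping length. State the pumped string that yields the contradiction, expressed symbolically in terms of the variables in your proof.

Toward a contradiction, assume L is regular with pumping length p.
Let q be a prime with q ≥ p+2 (infinitely many primes exist), and take w = a^q ∈ L with |w| = q ≥ p.
The pumping lemma gives a decomposition w = xyz where |xy| ≤ p and y is nonempty.
Then y = a^k for some k with 1 ≤ k ≤ p.
Since 1 ≤ k ≤ p, |xz| = q-k. Pump with i = q+1: |xy^{q+1}z| = (q-k)+(q+1)k = q+qk = q(1+k), which is composite (both factors ≥ 2). So xy^{q+1}z = a^{q(1+k)} ∉ L.
This is a contradiction; hence L is not regular.

a^{q(1+k)}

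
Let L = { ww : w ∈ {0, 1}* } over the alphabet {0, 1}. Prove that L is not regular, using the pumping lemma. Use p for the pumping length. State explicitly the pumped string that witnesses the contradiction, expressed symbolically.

0^{p+k} 1^p 0^p 1^p

Assume L is regular. Let p be the pumping length given by the pumping lemma.
Take w = 0^p 1^p 0^p 1^p = uu where u = 0^p1^p; then w ∈ L and |w| = 4p ≥ p.
By the pumping lemma, w = xyz with |xy| ≤ p and |y| ≥ 1.
Since the first p symbols of w are all 0's and |xy| ≤ p, y lies entirely in the leading 0-block: y = 0^k for some k with 1 ≤ k ≤ p.
Pump with i = 2: xy^2z = 0^{p+k} 1^p 0^p 1^p, of length 4p+k. Suppose this equals vv. The string starts with 0 and ends with 1, so v does too; thus the boundary between the two copies of v is a 1→0 transition. There is exactly one such transition, at position 2p+k, so |v| = 2p+k and |vv| = 4p+2k ≠ 4p+k since k ≥ 1. So xy^2z ∉ L.
This is a contradiction; hence L is not regular.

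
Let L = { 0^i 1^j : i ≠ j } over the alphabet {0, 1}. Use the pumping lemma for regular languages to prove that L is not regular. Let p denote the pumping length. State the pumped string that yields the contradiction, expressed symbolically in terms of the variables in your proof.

Suppose for contradiction that L is regular, and let p be the pumping length.
Choose w = 0^p 1^{p+p!}. Since p ≠ p+p!, w ∈ L; and |w| ≥ p.
The pumping lemma gives a decomposition w = xyz where |xy| ≤ p and |y| > 0.
The first p characters of w are 0's, so xy (and hence y) consists only of 0's. Write y = 0^k, 1 ≤ k ≤ p.
Since 1 ≤ k ≤ p, k divides p!; set t = 1 + p!/k. Then xy^t z has p + (p!/k)·k = p + p! copies of 0. Now the 0-count equals the 1-count, so i ≠ j fails. So xy^t z = 0^{p+p!} 1^{p+p!} ∉ L.
This is a contradiction; hence L is not regular.

0^{p+p!} 1^{p+p!}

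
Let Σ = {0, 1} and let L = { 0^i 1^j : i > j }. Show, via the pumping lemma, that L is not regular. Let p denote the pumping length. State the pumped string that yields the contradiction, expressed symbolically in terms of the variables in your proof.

Suppose for contradiction that L is regular, and let p be the pumping length.
Choose w = 0^{p+1} 1^p ∈ L, with |w| = 2p+1 ≥ p.
By the pumping lemma, w = xyz with |xy| ≤ p and |y| ≥ 1.
Because |xy| ≤ p and w begins with p copies of 0, we have y = 0^k with 1 ≤ k ≤ p.
Consider xy^0z = xz = 0^{p+1-k} 1^p. Since k ≥ 1, the 0-count p+1-k is at most p, so i > j fails; thus xz ∉ L.
This contradicts the pumping lemma, so L is not regular.

0^{p+1-k} 1^p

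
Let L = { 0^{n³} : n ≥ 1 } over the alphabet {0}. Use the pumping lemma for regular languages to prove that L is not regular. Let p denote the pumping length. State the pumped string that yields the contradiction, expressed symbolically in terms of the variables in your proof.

0^{p³+k}

Assume L is regular; let p be its pumping constant.
Take w = 0^{p³} ∈ L with |w| = p³ ≥ p.
Write w = xyz as guaranteed by the lemma, with |xy| ≤ p and y is nonempty.
Then y = 0^k for some k with 1 ≤ k ≤ p.
Pump with i = 2: xy^2z = 0^{p³+k}. Since 1 ≤ k ≤ p, p³ < p³+k ≤ p³+p < p³+3p²+3p+1 = (p+1)³, so p³+k is not a perfect cube. So xy^2z ∉ L.
This contradicts the pumping lemma, so L is not regular.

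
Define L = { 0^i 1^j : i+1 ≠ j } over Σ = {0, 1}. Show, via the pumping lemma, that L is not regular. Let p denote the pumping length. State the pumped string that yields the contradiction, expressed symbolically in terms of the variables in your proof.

Toward a contradiction, assume L is regular with pumping length p.
Choose w = 0^p 1^{p+p!+1}. Since p ≠ (p+p!+1)-1 = p+p!, w ∈ L; and |w| ≥ p.
The pumping lemma gives a decomposition w = xyz where |xy| ≤ p and |y| > 0.
Since the first p symbols of w are all 0's and |xy| ≤ p, y lies entirely in the leading 0-block: y = 0^k for some k with 1 ≤ k ≤ p.
Since 1 ≤ k ≤ p, k divides p!; set t = 1 + p!/k. Then xy^t z has p + (p!/k)·k = p + p! copies of 0. Now the 0-count is p+p! and (1-count)-1 = (p+p!+1)-1 = p+p!, so i+1 ≠ j fails. So xy^t z = 0^{p+p!} 1^{p+p!+1} ∉ L.
This is a contradiction; hence L is not regular.

0^{p+p!} 1^{p+p!+1}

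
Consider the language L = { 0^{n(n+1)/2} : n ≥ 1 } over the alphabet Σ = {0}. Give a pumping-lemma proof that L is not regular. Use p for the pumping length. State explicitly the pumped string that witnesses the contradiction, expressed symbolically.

0^{p(p+1)/2+k}

Assume L is regular. Let p be the pumping length given by the pumping lemma.
Take w = 0^{p(p+1)/2} ∈ L with |w| = p(p+1)/2 ≥ p.
By the pumping lemma, w = xyz with |xy| ≤ p and |y| ≥ 1.
Then y = 0^k for some k with 1 ≤ k ≤ p.
Pump with i = 2: xy^2z = 0^{p(p+1)/2+k}. Since 1 ≤ k ≤ p, p(p+1)/2 < p(p+1)/2+k ≤ p(p+1)/2+p < (p+1)(p+2)/2, so p(p+1)/2+k is strictly between consecutive triangular numbers. So xy^2z ∉ L.
This is a contradiction; hence L is not regular.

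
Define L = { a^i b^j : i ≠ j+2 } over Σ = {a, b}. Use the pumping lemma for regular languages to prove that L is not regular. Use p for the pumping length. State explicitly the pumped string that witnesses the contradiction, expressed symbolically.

Suppose for contradiction that L is regular, and let p be the pumping length.
Choose w = a^p b^{p+p!-2}. Since p ≠ (p+p!-2)+2 = p+p!, w ∈ L; and |w| ≥ p.
By the pumping lemma, w = xyz with |xy| ≤ p and |y| ≥ 1.
Since the first p symbols of w are all a's and |xy| ≤ p, y lies entirely in the leading a-block: y = a^k for some k with 1 ≤ k ≤ p.
Since 1 ≤ k ≤ p, k divides p!; set t = 1 + p!/k. Then xy^t z has p + (p!/k)·k = p + p! copies of a. Now the a-count is p+p! and (b-count)+2 = (p+p!-2)+2 = p+p!, so i ≠ j+2 fails. So xy^t z = a^{p+p!} b^{p+p!-2} ∉ L.
Contradiction. Therefore L is not regular.

a^{p+p!} b^{p+p!-2}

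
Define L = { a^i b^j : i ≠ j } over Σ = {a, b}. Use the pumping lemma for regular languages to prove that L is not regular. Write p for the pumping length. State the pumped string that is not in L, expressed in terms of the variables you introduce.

a^{p+p!} b^{p+p!}

Assume L is regular; let p be its pumping constant.
Choose w = a^p b^{p+p!}. Since p ≠ p+p!, w ∈ L; and |w| ≥ p.
The pumping lemma gives a decomposition w = xyz where |xy| ≤ p and y is nonempty.
The first p characters of w are a's, so xy (and hence y) consists only of a's. Write y = a^k, 1 ≤ k ≤ p.
Since 1 ≤ k ≤ p, k divides p!; set t = 1 + p!/k. Then xy^t z has p + (p!/k)·k = p + p! copies of a. Now the a-count equals the b-count, so i ≠ j fails. So xy^t z = a^{p+p!} b^{p+p!} ∉ L.
Contradiction. Therefore L is not regular.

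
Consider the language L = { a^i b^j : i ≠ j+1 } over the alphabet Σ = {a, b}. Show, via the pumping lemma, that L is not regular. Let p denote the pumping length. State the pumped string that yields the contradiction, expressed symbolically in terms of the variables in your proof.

a^{p+p!} b^{p+p!-1}

Suppose for contradiction that L is regular, and let p be the pumping length.
Choose w = a^p b^{p+p!-1}. Since p ≠ (p+p!-1)+1 = p+p!, w ∈ L; and |w| ≥ p.
The pumping lemma gives a decomposition w = xyz where |xy| ≤ p and |y| ≥ 1.
Since the first p symbols of w are all a's and |xy| ≤ p, y lies entirely in the leading a-block: y = a^k for some k with 1 ≤ k ≤ p.
Since 1 ≤ k ≤ p, k divides p!; set t = 1 + p!/k. Then xy^t z has p + (p!/k)·k = p + p! copies of a. Now the a-count is p+p! and (b-count)+1 = (p+p!-1)+1 = p+p!, so i ≠ j+1 fails. So xy^t z = a^{p+p!} b^{p+p!-1} ∉ L.
Contradiction. Therefore L is not regular.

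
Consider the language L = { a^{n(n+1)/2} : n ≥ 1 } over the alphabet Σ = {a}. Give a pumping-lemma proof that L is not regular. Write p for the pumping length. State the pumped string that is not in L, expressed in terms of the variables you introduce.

a^{p(p+1)/2+k}

Toward a contradiction, assume L is regular with pumping length p.
Take w = a^{p(p+1)/2} ∈ L with |w| = p(p+1)/2 ≥ p.
The pumping lemma gives a decomposition w = xyz where |xy| ≤ p and |y| ≥ 1.
Then y = a^k for some k with 1 ≤ k ≤ p.
Pump with i = 2: xy^2z = a^{p(p+1)/2+k}. Since 1 ≤ k ≤ p, p(p+1)/2 < p(p+1)/2+k ≤ p(p+1)/2+p < (p+1)(p+2)/2, so p(p+1)/2+k is strictly between consecutive triangular numbers. So xy^2z ∉ L.
Contradiction. Therefore L is not regular.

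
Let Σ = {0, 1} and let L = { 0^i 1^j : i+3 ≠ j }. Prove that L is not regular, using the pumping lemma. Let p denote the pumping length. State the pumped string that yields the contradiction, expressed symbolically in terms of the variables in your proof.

Assume L is regular. Let p be the pumping length given by the pumping lemma.
Choose w = 0^p 1^{p+p!+3}. Since p ≠ (p+p!+3)-3 = p+p!, w ∈ L; and |w| ≥ p.
By the pumping lemma, w = xyz with |xy| ≤ p and |y| ≥ 1.
Because |xy| ≤ p and w begins with p copies of 0, we have y = 0^k with 1 ≤ k ≤ p.
Since 1 ≤ k ≤ p, k divides p!; set t = 1 + p!/k. Then xy^t z has p + (p!/k)·k = p + p! copies of 0. Now the 0-count is p+p! and (1-count)-3 = (p+p!+3)-3 = p+p!, so i+3 ≠ j fails. So xy^t z = 0^{p+p!} 1^{p+p!+3} ∉ L.
This is a contradiction; hence L is not regular.

0^{p+p!} 1^{p+p!+3}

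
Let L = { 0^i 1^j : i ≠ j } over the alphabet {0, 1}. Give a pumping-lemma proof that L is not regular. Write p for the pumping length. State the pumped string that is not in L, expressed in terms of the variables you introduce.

Suppose for contradiction that L is regular, and let p be the pumping length.
Choose w = 0^p 1^{p+p!}. Since p ≠ p+p!, w ∈ L; and |w| ≥ p.
Write w = xyz as guaranteed by the lemma, with |xy| ≤ p and |y| ≥ 1.
The first p characters of w are 0's, so xy (and hence y) consists only of 0's. Write y = 0^k, 1 ≤ k ≤ p.
Since 1 ≤ k ≤ p, k divides p!; set t = 1 + p!/k. Then xy^t z has p + (p!/k)·k = p + p! copies of 0. Now the 0-count equals the 1-count, so i ≠ j fails. So xy^t z = 0^{p+p!} 1^{p+p!} ∉ L.
This contradicts the pumping lemma, so L is not regular.

0^{p+p!} 1^{p+p!}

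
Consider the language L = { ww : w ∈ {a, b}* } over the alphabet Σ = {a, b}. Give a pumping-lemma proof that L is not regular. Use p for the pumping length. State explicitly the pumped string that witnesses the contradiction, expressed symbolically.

Toward a contradiction, assume L is regular with pumping length p.
Take w = a^p b^p a^p b^p = uu where u = a^pb^p; then w ∈ L and |w| = 4p ≥ p.
By the pumping lemma, w = xyz with |xy| ≤ p and |y| ≥ 1.
Because |xy| ≤ p and w begins with p copies of a, we have y = a^k with 1 ≤ k ≤ p.
Pump with i = 2: xy^2z = a^{p+k} b^p a^p b^p, of length 4p+k. Suppose this equals vv. The string starts with a and ends with b, so v does too; thus the boundary between the two copies of v is a b→a transition. There is exactly one such transition, at position 2p+k, so |v| = 2p+k and |vv| = 4p+2k ≠ 4p+k since k ≥ 1. So xy^2z ∉ L.
Contradiction. Therefore L is not regular.

a^{p+k} b^p a^p b^p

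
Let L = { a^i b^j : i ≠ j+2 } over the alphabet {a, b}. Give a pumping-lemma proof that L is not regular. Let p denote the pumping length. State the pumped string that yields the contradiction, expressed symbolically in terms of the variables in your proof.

Assume L is regular; let p be its pumping constant.
Choose w = a^p b^{p+p!-2}. Since p ≠ (p+p!-2)+2 = p+p!, w ∈ L; and |w| ≥ p.
Write w = xyz as guaranteed by the lemma, with |xy| ≤ p and |y| > 0.
Since the first p symbols of w are all a's and |xy| ≤ p, y lies entirely in the leading a-block: y = a^k for some k with 1 ≤ k ≤ p.
Since 1 ≤ k ≤ p, k divides p!; set t = 1 + p!/k. Then xy^t z has p + (p!/k)·k = p + p! copies of a. Now the a-count is p+p! and (b-count)+2 = (p+p!-2)+2 = p+p!, so i ≠ j+2 fails. So xy^t z = a^{p+p!} b^{p+p!-2} ∉ L.
Contradiction. Therefore L is not regular.

a^{p+p!} b^{p+p!-2}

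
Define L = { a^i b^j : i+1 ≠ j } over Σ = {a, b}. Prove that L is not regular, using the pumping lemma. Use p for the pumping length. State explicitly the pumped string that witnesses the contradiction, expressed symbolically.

a^{p+p!} b^{p+p!+1}

Suppose for contradiction that L is regular, and let p be the pumping length.
Choose w = a^p b^{p+p!+1}. Since p ≠ (p+p!+1)-1 = p+p!, w ∈ L; and |w| ≥ p.
By the pumping lemma, w = xyz with |xy| ≤ p and |y| > 0.
Because |xy| ≤ p and w begins with p copies of a, we have y = a^k with 1 ≤ k ≤ p.
Since 1 ≤ k ≤ p, k divides p!; set t = 1 + p!/k. Then xy^t z has p + (p!/k)·k = p + p! copies of a. Now the a-count is p+p! and (b-count)-1 = (p+p!+1)-1 = p+p!, so i+1 ≠ j fails. So xy^t z = a^{p+p!} b^{p+p!+1} ∉ L.
Contradiction. Therefore L is not regular.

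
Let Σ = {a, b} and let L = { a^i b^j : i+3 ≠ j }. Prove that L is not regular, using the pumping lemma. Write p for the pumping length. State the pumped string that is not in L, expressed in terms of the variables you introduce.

Suppose for contradiction that L is regular, and let p be the pumping length.
Choose w = a^p b^{p+p!+3}. Since p ≠ (p+p!+3)-3 = p+p!, w ∈ L; and |w| ≥ p.
By the pumping lemma, w = xyz with |xy| ≤ p and y is nonempty.
Because |xy| ≤ p and w begins with p copies of a, we have y = a^k with 1 ≤ k ≤ p.
Since 1 ≤ k ≤ p, k divides p!; set t = 1 + p!/k. Then xy^t z has p + (p!/k)·k = p + p! copies of a. Now the a-count is p+p! and (b-count)-3 = (p+p!+3)-3 = p+p!, so i+3 ≠ j fails. So xy^t z = a^{p+p!} b^{p+p!+3} ∉ L.
This contradicts the pumping lemma, so L is not regular.

a^{p+p!} b^{p+p!+3}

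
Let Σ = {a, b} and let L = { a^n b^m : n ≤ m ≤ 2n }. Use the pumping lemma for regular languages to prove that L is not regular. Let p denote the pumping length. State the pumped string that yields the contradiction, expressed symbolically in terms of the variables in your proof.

Toward a contradiction, assume L is regular with pumping length p.
Take w = a^p b^p ∈ L (since p ≤ p ≤ 2p), with |w| = 2p ≥ p.
By the pumping lemma, w = xyz with |xy| ≤ p and |y| > 0.
The first p characters of w are a's, so xy (and hence y) consists only of a's. Write y = a^k, 1 ≤ k ≤ p.
Pump with i = 2: xy^2z = a^{p+k} b^p. Now n = p+k > p = m, so the condition n ≤ m fails. Thus xy^2z ∉ L.
Contradiction. Therefore L is not regular.

a^{p+k} b^p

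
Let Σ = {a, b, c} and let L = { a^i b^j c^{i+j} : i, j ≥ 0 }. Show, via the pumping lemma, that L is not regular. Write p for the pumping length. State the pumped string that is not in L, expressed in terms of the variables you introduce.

Suppose for contradiction that L is regular, and let p be the pumping length.
Take w = a^p b^p c^{2p} ∈ L (with i=j=p, i+j=2p), |w| = 4p ≥ p.
Write w = xyz as guaranteed by the lemma, with |xy| ≤ p and y is nonempty.
Since the first p symbols of w are all a's and |xy| ≤ p, y lies entirely in the leading a-block: y = a^k for some k with 1 ≤ k ≤ p.
Consider xy^2z = a^{p+k} b^p c^{2p}. Now the a- and b-counts sum to 2p+k, but the c-count is 2p ≠ 2p+k. So xy^2z ∉ L.
This is a contradiction; hence L is not regular.

a^{p+k} b^p c^{2p}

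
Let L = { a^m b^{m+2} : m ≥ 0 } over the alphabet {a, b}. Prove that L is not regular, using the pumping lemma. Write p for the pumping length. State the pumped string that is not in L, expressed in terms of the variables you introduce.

a^{p+k} b^{p+2}

Suppose for contradiction that L is regular, and let p be the pumping length.
Take w = a^p b^{p+2}. Then w ∈ L and |w| = 2p+2 ≥ p.
By the pumping lemma, w = xyz with |xy| ≤ p and |y| ≥ 1.
Since the first p symbols of w are all a's and |xy| ≤ p, y lies entirely in the leading a-block: y = a^k for some k with 1 ≤ k ≤ p.
Pump with i = 2: xy^2z = a^{p+k} b^{p+2}. For this to lie in L we would need p+2 = (p+k)+2, which forces k = 0. But k ≥ 1, so xy^2z ∉ L.
This contradicts the pumping lemma, so L is not regular.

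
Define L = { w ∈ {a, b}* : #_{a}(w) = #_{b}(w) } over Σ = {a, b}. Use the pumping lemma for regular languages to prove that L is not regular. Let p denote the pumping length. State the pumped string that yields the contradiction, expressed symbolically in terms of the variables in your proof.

a^{p+k} b^p

Assume L is regular. Let p be the pumping length given by the pumping lemma.
Choose w = a^p b^p ∈ L with |w| = 2p ≥ p.
Write w = xyz as guaranteed by the lemma, with |xy| ≤ p and |y| ≥ 1.
The first p characters of w are a's, so xy (and hence y) consists only of a's. Write y = a^k, 1 ≤ k ≤ p.
Pump with i = 2: xy^2z = a^{p+k} b^p has p+k occurrences of a but only p of b. Since k ≥ 1 the counts differ, so xy^2z ∉ L.
Contradiction. Therefore L is not regular.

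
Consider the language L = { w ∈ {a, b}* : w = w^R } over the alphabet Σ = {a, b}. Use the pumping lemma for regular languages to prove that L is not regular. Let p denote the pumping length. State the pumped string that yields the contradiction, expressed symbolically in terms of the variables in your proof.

Assume L is regular. Let p be the pumping length given by the pumping lemma.
Take w = a^p b a^p, a palindrome of length 2p+1 ≥ p.
The pumping lemma gives a decomposition w = xyz where |xy| ≤ p and |y| > 0.
Because |xy| ≤ p and w begins with p copies of a, we have y = a^k with 1 ≤ k ≤ p.
Pump with i = 2: xy^2z = a^{p+k} b a^p. Its reverse is a^p b a^{p+k}, which differs from xy^2z since k ≥ 1. So xy^2z is not a palindrome and xy^2z ∉ L.
This is a contradiction; hence L is not regular.

a^{p+k} b a^p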